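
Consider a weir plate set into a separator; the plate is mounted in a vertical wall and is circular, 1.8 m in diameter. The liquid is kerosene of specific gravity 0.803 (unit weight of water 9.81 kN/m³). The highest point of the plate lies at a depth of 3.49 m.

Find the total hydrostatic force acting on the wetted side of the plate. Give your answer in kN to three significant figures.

F ≈ 88.0 kN

γ = 0.803 × 9.81 = 7.87743 kN/m³.
The centroid is at the centre, 0.9 m below the top of the plate, so the centroid depth is h_c = 3.49 + 0.9 = 4.39 m.
A = π(0.9)² = 2.54469 m².
Resultant F = γ·h_c·A = 7.87743 × 4.39 × 2.54469 = 88.0003 kN.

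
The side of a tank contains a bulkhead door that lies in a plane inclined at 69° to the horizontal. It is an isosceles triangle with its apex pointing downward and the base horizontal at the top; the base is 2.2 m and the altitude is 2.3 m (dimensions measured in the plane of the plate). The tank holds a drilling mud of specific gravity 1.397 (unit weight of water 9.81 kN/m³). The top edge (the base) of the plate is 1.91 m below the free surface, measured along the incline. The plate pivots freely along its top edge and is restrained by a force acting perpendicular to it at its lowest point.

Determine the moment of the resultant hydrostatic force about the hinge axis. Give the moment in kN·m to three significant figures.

γ = 1.397 × 9.81 = 13.70457 kN/m³.
Let θ = 69° be the plate's angle to the horizontal; measure y along the incline from where the plane meets the free surface. Vertical depth h = y·sinθ with sinθ = 0.933580.
With the apex down, the centroid sits h/3 = 2.3/3 = 0.766667 m below the base (the top edge), so y_c = 1.91 + 0.766667 = 2.67667 m and h_c = 2.67667 × 0.933580 = 2.49889 m.
A = ½ × 2.2 × 2.3 = 2.53 m².
Resultant F = γ·h_c·A = 13.70457 × 2.49889 × 2.53 = 86.6429 kN.
I_c = b·h³/36 = 2.2 × 2.3³/36 = 0.743539 m⁴.
Centre of pressure: y_p = y_c + I_c/(y_c·A) = 2.67667 + 0.743539/(2.67667 × 2.53) = 2.67667 + 0.109796 = 2.78647 m along the plane.
The resultant acts 0.766667 + 0.109796 = 0.876463 m (along the plate) below the hinge at the top edge, so the moment about the hinge is M = F × 0.876463 = 86.6429 × 0.876463 = 75.9393 kN·m.

M ≈ 75.9 kN·m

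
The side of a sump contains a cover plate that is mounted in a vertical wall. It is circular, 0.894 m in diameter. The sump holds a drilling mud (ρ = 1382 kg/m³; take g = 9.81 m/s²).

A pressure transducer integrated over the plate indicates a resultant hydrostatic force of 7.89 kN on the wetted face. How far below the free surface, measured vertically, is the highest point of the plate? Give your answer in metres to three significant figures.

γ = ρg = 1382 × 9.81 / 1000 = 13.55742 kN/m³.
A = π(0.447)² = 0.627718 m².
From F = γ·h_c·A, the centroid depth is h_c = 7.89/(13.55742 × 0.627718) = 0.927119 m.
The centroid is at the centre, 0.447 m below the top of the plate, so the highest point sits at h_top = 0.927119 − 0.447 = 0.480119 m below the surface.

d_top ≈ 0.480 m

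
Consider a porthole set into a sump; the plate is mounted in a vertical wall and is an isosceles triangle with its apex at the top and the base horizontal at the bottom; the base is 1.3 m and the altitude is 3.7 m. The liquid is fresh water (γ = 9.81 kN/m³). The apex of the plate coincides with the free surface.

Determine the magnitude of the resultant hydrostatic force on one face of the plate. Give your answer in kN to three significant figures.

γ = 9.81 kN/m³.
With the apex up, the centroid sits 2h/3 = 2 × 3.7/3 = 2.46667 m below the apex, so the centroid depth is h_c = 2.46667 m.
A = ½ × 1.3 × 3.7 = 2.405 m².
Resultant F = γ·h_c·A = 9.81 × 2.46667 × 2.405 = 58.1963 kN.

F ≈ 58.2 kN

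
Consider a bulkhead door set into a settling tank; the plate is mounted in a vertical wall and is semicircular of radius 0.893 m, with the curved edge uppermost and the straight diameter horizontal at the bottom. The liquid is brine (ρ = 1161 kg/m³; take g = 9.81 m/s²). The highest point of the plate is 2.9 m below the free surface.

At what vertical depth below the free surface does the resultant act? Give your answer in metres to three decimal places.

γ = ρg = 1161 × 9.81 / 1000 = 11.38941 kN/m³.
The centroid lies 4r/(3π) = 0.379001 m above the diameter, so r − 4r/(3π) = 0.893 − 0.379001 = 0.513999 m below the topmost point, so the centroid depth is h_c = 2.9 + 0.513999 = 3.414 m.
A = πr²/2 = π × 0.893²/2 = 1.25263 m².
Resultant F = γ·h_c·A = 11.38941 × 3.414 × 1.25263 = 48.7066 kN.
I_c = (π/8 − 8/(9π))·r⁴ = 0.109757 × 0.893⁴ = 0.0697972 m⁴.
Centre of pressure: y_p = y_c + I_c/(y_c·A) = 3.414 + 0.0697972/(3.414 × 1.25263) = 3.414 + 0.0163212 = 3.43032 m along the plane.

h_p = 3.430 m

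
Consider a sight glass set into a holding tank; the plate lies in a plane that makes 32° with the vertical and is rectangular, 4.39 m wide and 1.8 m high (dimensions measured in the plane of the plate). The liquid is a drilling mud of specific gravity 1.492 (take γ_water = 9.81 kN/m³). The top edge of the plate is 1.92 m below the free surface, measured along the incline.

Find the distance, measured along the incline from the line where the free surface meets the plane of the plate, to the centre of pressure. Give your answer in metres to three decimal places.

y_p = 2.916 m

γ = 1.492 × 9.81 = 14.63652 kN/m³.
The plate makes 32° with the vertical, i.e. θ = 90° − 32° = 58° to the horizontal. Measuring y along the incline from the free-surface line, vertical depth h = y·sinθ with sinθ = 0.848048.
The centroid lies 1.8/2 = 0.9 m below the top edge, so y_c = 1.92 + 0.9 = 2.82 m and h_c = 2.82 × 0.848048 = 2.3915 m.
A = 4.39 × 1.8 = 7.902 m².
Resultant F = γ·h_c·A = 14.63652 × 2.3915 × 7.902 = 276.596 kN.
I_c = b·h³/12 = 4.39 × 1.8³/12 = 2.13354 m⁴.
Centre of pressure: y_p = y_c + I_c/(y_c·A) = 2.82 + 2.13354/(2.82 × 7.902) = 2.82 + 0.0957447 = 2.91574 m along the plane.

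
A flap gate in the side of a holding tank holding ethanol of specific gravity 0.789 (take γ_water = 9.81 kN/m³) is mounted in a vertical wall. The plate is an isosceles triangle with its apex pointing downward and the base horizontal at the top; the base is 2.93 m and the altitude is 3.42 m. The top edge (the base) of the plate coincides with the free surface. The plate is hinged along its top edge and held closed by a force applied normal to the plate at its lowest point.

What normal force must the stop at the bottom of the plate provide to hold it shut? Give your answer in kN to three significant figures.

γ = 0.789 × 9.81 = 7.74009 kN/m³.
With the apex down, the centroid sits h/3 = 3.42/3 = 1.14 m below the base (the top edge), so the centroid depth is h_c = 1.14 m.
A = ½ × 2.93 × 3.42 = 5.0103 m².
Resultant F = γ·h_c·A = 7.74009 × 1.14 × 5.0103 = 44.2094 kN.
I_c = b·h³/36 = 2.93 × 3.42³/36 = 3.25569 m⁴.
Centre of pressure: y_p = y_c + I_c/(y_c·A) = 1.14 + 3.25569/(1.14 × 5.0103) = 1.14 + 0.569999 = 1.71 m along the plane.
The resultant acts 1.14 + 0.569999 = 1.71 m (along the plate) below the hinge at the top edge, so the moment about the hinge is M = F × 1.71 = 44.2094 × 1.71 = 75.5981 kN·m.
A normal force at the bottom, 3.42 m from the hinge, must supply this moment: P = 75.5981/3.42 = 22.1047 kN.

P ≈ 22.1 kN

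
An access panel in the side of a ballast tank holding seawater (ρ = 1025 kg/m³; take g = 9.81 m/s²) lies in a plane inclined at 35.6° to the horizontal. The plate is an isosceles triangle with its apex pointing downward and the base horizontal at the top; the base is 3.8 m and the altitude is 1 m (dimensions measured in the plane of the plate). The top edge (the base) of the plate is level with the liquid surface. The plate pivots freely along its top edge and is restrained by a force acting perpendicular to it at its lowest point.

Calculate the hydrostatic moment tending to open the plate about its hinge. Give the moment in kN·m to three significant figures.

γ = ρg = 1025 × 9.81 / 1000 = 10.05525 kN/m³.
Let θ = 35.6° be the plate's angle to the horizontal; measure y along the incline from where the plane meets the free surface. Vertical depth h = y·sinθ with sinθ = 0.582123.
With the apex down, the centroid sits h/3 = 1/3 = 0.333333 m below the base (the top edge), so y_c = 0.333333 m and h_c = 0.333333 × 0.582123 = 0.194041 m.
A = ½ × 3.8 × 1 = 1.9 m².
Resultant F = γ·h_c·A = 10.05525 × 0.194041 × 1.9 = 3.70715 kN.
I_c = b·h³/36 = 3.8 × 1³/36 = 0.105556 m⁴.
Centre of pressure: y_p = y_c + I_c/(y_c·A) = 0.333333 + 0.105556/(0.333333 × 1.9) = 0.333333 + 0.166668 = 0.500001 m along the plane.
The resultant acts 0.333333 + 0.166668 = 0.500001 m (along the plate) below the hinge at the top edge, so the moment about the hinge is M = F × 0.500001 = 3.70715 × 0.500001 = 1.85358 kN·m.

M ≈ 1.85 kN·m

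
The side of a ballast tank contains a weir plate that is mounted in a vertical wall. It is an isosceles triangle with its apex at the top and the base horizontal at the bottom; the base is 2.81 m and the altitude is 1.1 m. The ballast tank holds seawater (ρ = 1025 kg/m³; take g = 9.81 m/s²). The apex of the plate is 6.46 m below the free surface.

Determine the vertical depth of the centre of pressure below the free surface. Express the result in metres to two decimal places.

h_p = 7.20 m

γ = ρg = 1025 × 9.81 / 1000 = 10.05525 kN/m³.
With the apex up, the centroid sits 2h/3 = 2 × 1.1/3 = 0.733333 m below the apex, so the centroid depth is h_c = 6.46 + 0.733333 = 7.19333 m.
A = ½ × 2.81 × 1.1 = 1.5455 m².
Resultant F = γ·h_c·A = 10.05525 × 7.19333 × 1.5455 = 111.787 kN.
I_c = b·h³/36 = 2.81 × 1.1³/36 = 0.103892 m⁴.
Centre of pressure: y_p = y_c + I_c/(y_c·A) = 7.19333 + 0.103892/(7.19333 × 1.5455) = 7.19333 + 0.00934508 = 7.20268 m along the plane.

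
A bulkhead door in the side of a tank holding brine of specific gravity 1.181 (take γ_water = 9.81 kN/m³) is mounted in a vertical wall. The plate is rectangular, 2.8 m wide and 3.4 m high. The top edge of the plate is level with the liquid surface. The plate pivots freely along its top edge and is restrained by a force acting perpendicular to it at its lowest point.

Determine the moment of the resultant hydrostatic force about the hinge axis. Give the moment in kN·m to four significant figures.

M ≈ 425.0 kN·m

γ = 1.181 × 9.81 = 11.58561 kN/m³.
The centroid lies 3.4/2 = 1.7 m below the top edge, so the centroid depth is h_c = 1.7 m.
A = 2.8 × 3.4 = 9.52 m².
Resultant F = γ·h_c·A = 11.58561 × 1.7 × 9.52 = 187.502 kN.
I_c = b·h³/12 = 2.8 × 3.4³/12 = 9.17093 m⁴.
Centre of pressure: y_p = y_c + I_c/(y_c·A) = 1.7 + 9.17093/(1.7 × 9.52) = 1.7 + 0.566666 = 2.26667 m along the plane.
The resultant acts 1.7 + 0.566666 = 2.26667 m (along the plate) below the hinge at the top edge, so the moment about the hinge is M = F × 2.26667 = 187.502 × 2.26667 = 425.005 kN·m.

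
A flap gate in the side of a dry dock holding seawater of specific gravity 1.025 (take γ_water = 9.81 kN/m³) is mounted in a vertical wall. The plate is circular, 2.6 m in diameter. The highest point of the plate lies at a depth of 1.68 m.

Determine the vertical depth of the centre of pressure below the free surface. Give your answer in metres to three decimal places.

h_p = 3.122 m

γ = 1.025 × 9.81 = 10.05525 kN/m³.
The centroid is at the centre, 1.3 m below the top of the plate, so the centroid depth is h_c = 1.68 + 1.3 = 2.98 m.
A = π(1.3)² = 5.30929 m².
Resultant F = γ·h_c·A = 10.05525 × 2.98 × 5.30929 = 159.091 kN.
I_c = πr⁴/4 = π × 1.3⁴/4 = 2.24318 m⁴.
Centre of pressure: y_p = y_c + I_c/(y_c·A) = 2.98 + 2.24318/(2.98 × 5.30929) = 2.98 + 0.141779 = 3.12178 m along the plane.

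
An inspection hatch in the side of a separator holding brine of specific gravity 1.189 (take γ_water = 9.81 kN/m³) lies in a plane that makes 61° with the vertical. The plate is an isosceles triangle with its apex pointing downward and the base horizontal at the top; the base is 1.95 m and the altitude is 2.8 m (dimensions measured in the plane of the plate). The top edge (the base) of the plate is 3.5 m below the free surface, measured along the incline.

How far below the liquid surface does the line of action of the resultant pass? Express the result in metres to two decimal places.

γ = 1.189 × 9.81 = 11.66409 kN/m³.
The plate makes 61° with the vertical, i.e. θ = 90° − 61° = 29° to the horizontal. Measuring y along the incline from the free-surface line, vertical depth h = y·sinθ with sinθ = 0.484810.
With the apex down, the centroid sits h/3 = 2.8/3 = 0.933333 m below the base (the top edge), so y_c = 3.5 + 0.933333 = 4.43333 m and h_c = 4.43333 × 0.484810 = 2.14932 m.
A = ½ × 1.95 × 2.8 = 2.73 m².
Resultant F = γ·h_c·A = 11.66409 × 2.14932 × 2.73 = 68.4407 kN.
I_c = b·h³/36 = 1.95 × 2.8³/36 = 1.18907 m⁴.
Centre of pressure: y_p = y_c + I_c/(y_c·A) = 4.43333 + 1.18907/(4.43333 × 2.73) = 4.43333 + 0.098246 = 4.53158 m along the plane.
Vertically, h_p = y_p·sinθ = 4.53158 × 0.484810 = 2.19696 m.

h_p = 2.20 m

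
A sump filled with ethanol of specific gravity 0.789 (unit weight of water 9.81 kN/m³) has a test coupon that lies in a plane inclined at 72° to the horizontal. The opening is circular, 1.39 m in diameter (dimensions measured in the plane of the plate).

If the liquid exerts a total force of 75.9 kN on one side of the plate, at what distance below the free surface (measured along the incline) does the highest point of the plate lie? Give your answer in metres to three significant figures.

y_top ≈ 6.10 m

γ = 0.789 × 9.81 = 7.74009 kN/m³.
A = π(0.695)² = 1.51747 m².
From F = γ·h_c·A, the centroid depth is h_c = 75.9/(7.74009 × 1.51747) = 6.46213 m.
Let θ = 72° be the plate's angle to the horizontal; measure y along the incline from where the plane meets the free surface. Vertical depth h = y·sinθ with sinθ = 0.951057.
Along the incline, y_c = h_c/sinθ = 6.46213/0.951057 = 6.79468 m.
The centroid is at the centre, 0.695 m below the top of the plate, so the highest point sits at y_top = 6.79468 − 0.695 = 6.09968 m along the incline.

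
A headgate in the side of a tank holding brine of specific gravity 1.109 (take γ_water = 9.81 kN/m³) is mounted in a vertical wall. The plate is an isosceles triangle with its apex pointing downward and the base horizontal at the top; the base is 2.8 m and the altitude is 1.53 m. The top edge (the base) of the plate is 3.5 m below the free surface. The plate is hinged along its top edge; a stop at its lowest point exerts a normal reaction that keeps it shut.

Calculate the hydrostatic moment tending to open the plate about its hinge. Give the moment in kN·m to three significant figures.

M ≈ 50.7 kN·m

γ = 1.109 × 9.81 = 10.87929 kN/m³.
With the apex down, the centroid sits h/3 = 1.53/3 = 0.51 m below the base (the top edge), so the centroid depth is h_c = 3.5 + 0.51 = 4.01 m.
A = ½ × 2.8 × 1.53 = 2.142 m².
Resultant F = γ·h_c·A = 10.87929 × 4.01 × 2.142 = 93.4468 kN.
I_c = b·h³/36 = 2.8 × 1.53³/36 = 0.278567 m⁴.
Centre of pressure: y_p = y_c + I_c/(y_c·A) = 4.01 + 0.278567/(4.01 × 2.142) = 4.01 + 0.0324314 = 4.04243 m along the plane.
The resultant acts 0.51 + 0.0324314 = 0.542431 m (along the plate) below the hinge at the top edge, so the moment about the hinge is M = F × 0.542431 = 93.4468 × 0.542431 = 50.6884 kN·m.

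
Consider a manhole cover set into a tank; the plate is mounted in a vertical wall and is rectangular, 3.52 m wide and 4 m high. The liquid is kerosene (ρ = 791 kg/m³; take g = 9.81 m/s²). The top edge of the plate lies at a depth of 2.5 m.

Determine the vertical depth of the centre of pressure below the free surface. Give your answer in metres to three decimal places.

h_p = 4.796 m

γ = ρg = 791 × 9.81 / 1000 = 7.75971 kN/m³.
The centroid lies 4/2 = 2 m below the top edge, so the centroid depth is h_c = 2.5 + 2 = 4.5 m.
A = 3.52 × 4 = 14.08 m².
Resultant F = γ·h_c·A = 7.75971 × 4.5 × 14.08 = 491.655 kN.
I_c = b·h³/12 = 3.52 × 4³/12 = 18.7733 m⁴.
Centre of pressure: y_p = y_c + I_c/(y_c·A) = 4.5 + 18.7733/(4.5 × 14.08) = 4.5 + 0.296296 = 4.7963 m along the plane.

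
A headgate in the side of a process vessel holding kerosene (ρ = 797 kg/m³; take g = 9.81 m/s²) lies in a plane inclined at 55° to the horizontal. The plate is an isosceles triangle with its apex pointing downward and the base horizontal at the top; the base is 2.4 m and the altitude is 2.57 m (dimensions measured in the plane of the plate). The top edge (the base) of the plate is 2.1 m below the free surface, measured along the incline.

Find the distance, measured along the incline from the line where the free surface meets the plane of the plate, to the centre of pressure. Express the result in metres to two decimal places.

y_p = 3.08 m

γ = ρg = 797 × 9.81 / 1000 = 7.81857 kN/m³.
Let θ = 55° be the plate's angle to the horizontal; measure y along the incline from where the plane meets the free surface. Vertical depth h = y·sinθ with sinθ = 0.819152.
With the apex down, the centroid sits h/3 = 2.57/3 = 0.856667 m below the base (the top edge), so y_c = 2.1 + 0.856667 = 2.95667 m and h_c = 2.95667 × 0.819152 = 2.42196 m.
A = ½ × 2.4 × 2.57 = 3.084 m².
Resultant F = γ·h_c·A = 7.81857 × 2.42196 × 3.084 = 58.3994 kN.
I_c = b·h³/36 = 2.4 × 2.57³/36 = 1.13164 m⁴.
Centre of pressure: y_p = y_c + I_c/(y_c·A) = 2.95667 + 1.13164/(2.95667 × 3.084) = 2.95667 + 0.124106 = 3.08078 m along the plane.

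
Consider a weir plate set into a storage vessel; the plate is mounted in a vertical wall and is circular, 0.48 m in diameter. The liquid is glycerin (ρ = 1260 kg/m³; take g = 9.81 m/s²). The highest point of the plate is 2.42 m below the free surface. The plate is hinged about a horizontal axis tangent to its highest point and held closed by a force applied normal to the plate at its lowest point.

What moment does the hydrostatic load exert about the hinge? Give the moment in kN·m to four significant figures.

γ = ρg = 1260 × 9.81 / 1000 = 12.3606 kN/m³.
The centroid is at the centre, 0.24 m below the top of the plate, so the centroid depth is h_c = 2.42 + 0.24 = 2.66 m.
A = π(0.24)² = 0.180956 m².
Resultant F = γ·h_c·A = 12.3606 × 2.66 × 0.180956 = 5.94969 kN.
I_c = πr⁴/4 = π × 0.24⁴/4 = 0.00260576 m⁴.
Centre of pressure: y_p = y_c + I_c/(y_c·A) = 2.66 + 0.00260576/(2.66 × 0.180956) = 2.66 + 0.00541352 = 2.66541 m along the plane.
The resultant acts 0.24 + 0.00541352 = 0.245414 m (along the plate) below the hinge at the top edge, so the moment about the hinge is M = F × 0.245414 = 5.94969 × 0.245414 = 1.46014 kN·m.

M ≈ 1.460 kN·m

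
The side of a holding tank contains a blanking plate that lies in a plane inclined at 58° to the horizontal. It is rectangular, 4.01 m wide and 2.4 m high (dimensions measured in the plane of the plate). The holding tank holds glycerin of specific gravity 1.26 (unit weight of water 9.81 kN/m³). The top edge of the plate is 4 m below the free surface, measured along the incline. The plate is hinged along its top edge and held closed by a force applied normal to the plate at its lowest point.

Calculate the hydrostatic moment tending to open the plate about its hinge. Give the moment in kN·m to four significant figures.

γ = 1.26 × 9.81 = 12.3606 kN/m³.
Let θ = 58° be the plate's angle to the horizontal; measure y along the incline from where the plane meets the free surface. Vertical depth h = y·sinθ with sinθ = 0.848048.
The centroid lies 2.4/2 = 1.2 m below the top edge, so y_c = 4 + 1.2 = 5.2 m and h_c = 5.2 × 0.848048 = 4.40985 m.
A = 4.01 × 2.4 = 9.624 m².
Resultant F = γ·h_c·A = 12.3606 × 4.40985 × 9.624 = 524.589 kN.
I_c = b·h³/12 = 4.01 × 2.4³/12 = 4.61952 m⁴.
Centre of pressure: y_p = y_c + I_c/(y_c·A) = 5.2 + 4.61952/(5.2 × 9.624) = 5.2 + 0.0923077 = 5.29231 m along the plane.
The resultant acts 1.2 + 0.0923077 = 1.29231 m (along the plate) below the hinge at the top edge, so the moment about the hinge is M = F × 1.29231 = 524.589 × 1.29231 = 677.932 kN·m.

M ≈ 677.9 kN·m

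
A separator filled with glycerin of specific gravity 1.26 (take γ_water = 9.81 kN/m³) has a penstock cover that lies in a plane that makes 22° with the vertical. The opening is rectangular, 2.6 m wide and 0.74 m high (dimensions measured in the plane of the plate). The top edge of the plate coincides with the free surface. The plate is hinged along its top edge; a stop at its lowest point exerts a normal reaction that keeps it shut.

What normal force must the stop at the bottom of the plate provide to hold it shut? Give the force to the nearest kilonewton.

γ = 1.26 × 9.81 = 12.3606 kN/m³.
The plate makes 22° with the vertical, i.e. θ = 90° − 22° = 68° to the horizontal. Measuring y along the incline from the free-surface line, vertical depth h = y·sinθ with sinθ = 0.927184.
The centroid lies 0.74/2 = 0.37 m below the top edge, so y_c = 0.37 m and h_c = 0.37 × 0.927184 = 0.343058 m.
A = 2.6 × 0.74 = 1.924 m².
Resultant F = γ·h_c·A = 12.3606 × 0.343058 × 1.924 = 8.15853 kN.
I_c = b·h³/12 = 2.6 × 0.74³/12 = 0.0877985 m⁴.
Centre of pressure: y_p = y_c + I_c/(y_c·A) = 0.37 + 0.0877985/(0.37 × 1.924) = 0.37 + 0.123333 = 0.493333 m along the plane.
The resultant acts 0.37 + 0.123333 = 0.493333 m (along the plate) below the hinge at the top edge, so the moment about the hinge is M = F × 0.493333 = 8.15853 × 0.493333 = 4.02487 kN·m.
A normal force at the bottom, 0.74 m from the hinge, must supply this moment: P = 4.02487/0.74 = 5.43901 kN.

P ≈ 5 kN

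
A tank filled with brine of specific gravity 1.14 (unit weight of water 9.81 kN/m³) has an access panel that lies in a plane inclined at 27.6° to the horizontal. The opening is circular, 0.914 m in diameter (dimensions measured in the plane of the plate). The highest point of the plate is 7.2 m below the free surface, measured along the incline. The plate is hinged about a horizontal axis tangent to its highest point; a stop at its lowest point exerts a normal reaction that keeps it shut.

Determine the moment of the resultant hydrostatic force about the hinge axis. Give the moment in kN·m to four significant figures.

γ = 1.14 × 9.81 = 11.1834 kN/m³.
Let θ = 27.6° be the plate's angle to the horizontal; measure y along the incline from where the plane meets the free surface. Vertical depth h = y·sinθ with sinθ = 0.463296.
The centroid is at the centre, 0.457 m below the top of the plate, so y_c = 7.2 + 0.457 = 7.657 m and h_c = 7.657 × 0.463296 = 3.54746 m.
A = π(0.457)² = 0.656118 m².
Resultant F = γ·h_c·A = 11.1834 × 3.54746 × 0.656118 = 26.0299 kN.
I_c = πr⁴/4 = π × 0.457⁴/4 = 0.0342574 m⁴.
Centre of pressure: y_p = y_c + I_c/(y_c·A) = 7.657 + 0.0342574/(7.657 × 0.656118) = 7.657 + 0.00681889 = 7.66382 m along the plane.
The resultant acts 0.457 + 0.00681889 = 0.463819 m (along the plate) below the hinge at the top edge, so the moment about the hinge is M = F × 0.463819 = 26.0299 × 0.463819 = 12.0732 kN·m.

M ≈ 12.07 kN·m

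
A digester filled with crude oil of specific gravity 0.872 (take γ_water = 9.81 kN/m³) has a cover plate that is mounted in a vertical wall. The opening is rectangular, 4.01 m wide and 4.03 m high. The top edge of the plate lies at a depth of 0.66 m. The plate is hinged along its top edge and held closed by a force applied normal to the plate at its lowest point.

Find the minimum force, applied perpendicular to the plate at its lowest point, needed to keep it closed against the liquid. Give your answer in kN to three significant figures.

P ≈ 231 kN

γ = 0.872 × 9.81 = 8.55432 kN/m³.
The centroid lies 4.03/2 = 2.015 m below the top edge, so the centroid depth is h_c = 0.66 + 2.015 = 2.675 m.
A = 4.01 × 4.03 = 16.1603 m².
Resultant F = γ·h_c·A = 8.55432 × 2.675 × 16.1603 = 369.793 kN.
I_c = b·h³/12 = 4.01 × 4.03³/12 = 21.8715 m⁴.
Centre of pressure: y_p = y_c + I_c/(y_c·A) = 2.675 + 21.8715/(2.675 × 16.1603) = 2.675 + 0.505947 = 3.18095 m along the plane.
The resultant acts 2.015 + 0.505947 = 2.52095 m (along the plate) below the hinge at the top edge, so the moment about the hinge is M = F × 2.52095 = 369.793 × 2.52095 = 932.23 kN·m.
A normal force at the bottom, 4.03 m from the hinge, must supply this moment: P = 932.23/4.03 = 231.323 kN.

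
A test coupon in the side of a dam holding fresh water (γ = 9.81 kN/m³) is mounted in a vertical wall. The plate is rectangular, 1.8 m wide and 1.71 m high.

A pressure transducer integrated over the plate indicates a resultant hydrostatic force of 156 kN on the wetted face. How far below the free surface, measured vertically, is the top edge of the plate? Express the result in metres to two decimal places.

d_top ≈ 4.31 m

γ = 9.81 kN/m³.
A = 1.8 × 1.71 = 3.078 m².
From F = γ·h_c·A, the centroid depth is h_c = 156/(9.81 × 3.078) = 5.16639 m.
The centroid lies 1.71/2 = 0.855 m below the top edge, so the top edge sits at h_top = 5.16639 − 0.855 = 4.31139 m below the surface.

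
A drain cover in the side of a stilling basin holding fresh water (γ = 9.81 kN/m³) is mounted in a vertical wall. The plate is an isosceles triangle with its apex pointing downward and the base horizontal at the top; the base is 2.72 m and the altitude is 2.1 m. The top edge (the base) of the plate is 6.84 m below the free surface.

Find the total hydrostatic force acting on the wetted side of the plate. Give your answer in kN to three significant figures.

γ = 9.81 kN/m³.
With the apex down, the centroid sits h/3 = 2.1/3 = 0.7 m below the base (the top edge), so the centroid depth is h_c = 6.84 + 0.7 = 7.54 m.
A = ½ × 2.72 × 2.1 = 2.856 m².
Resultant F = γ·h_c·A = 9.81 × 7.54 × 2.856 = 211.251 kN.

F ≈ 211 kN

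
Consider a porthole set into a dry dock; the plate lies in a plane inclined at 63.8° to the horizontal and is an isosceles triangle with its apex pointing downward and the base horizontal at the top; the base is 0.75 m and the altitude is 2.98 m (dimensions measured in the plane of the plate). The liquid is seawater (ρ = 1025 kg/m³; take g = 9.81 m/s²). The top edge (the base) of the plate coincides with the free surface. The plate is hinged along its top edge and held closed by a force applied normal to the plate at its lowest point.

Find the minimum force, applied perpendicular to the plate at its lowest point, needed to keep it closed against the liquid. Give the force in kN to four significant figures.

γ = ρg = 1025 × 9.81 / 1000 = 10.05525 kN/m³.
Let θ = 63.8° be the plate's angle to the horizontal; measure y along the incline from where the plane meets the free surface. Vertical depth h = y·sinθ with sinθ = 0.897258.
With the apex down, the centroid sits h/3 = 2.98/3 = 0.993333 m below the base (the top edge), so y_c = 0.993333 m and h_c = 0.993333 × 0.897258 = 0.891276 m.
A = ½ × 0.75 × 2.98 = 1.1175 m².
Resultant F = γ·h_c·A = 10.05525 × 0.891276 × 1.1175 = 10.015 kN.
I_c = b·h³/36 = 0.75 × 2.98³/36 = 0.551325 m⁴.
Centre of pressure: y_p = y_c + I_c/(y_c·A) = 0.993333 + 0.551325/(0.993333 × 1.1175) = 0.993333 + 0.496667 = 1.49 m along the plane.
The resultant acts 0.993333 + 0.496667 = 1.49 m (along the plate) below the hinge at the top edge, so the moment about the hinge is M = F × 1.49 = 10.015 × 1.49 = 14.9224 kN·m.
A normal force at the bottom, 2.98 m from the hinge, must supply this moment: P = 14.9224/2.98 = 5.00752 kN.

P ≈ 5.008 kN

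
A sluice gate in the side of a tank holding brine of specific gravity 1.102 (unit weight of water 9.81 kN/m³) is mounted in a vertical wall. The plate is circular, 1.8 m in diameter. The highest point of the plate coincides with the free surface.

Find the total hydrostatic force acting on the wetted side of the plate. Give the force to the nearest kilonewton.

γ = 1.102 × 9.81 = 10.81062 kN/m³.
The centroid is at the centre, 0.9 m below the top of the plate, so the centroid depth is h_c = 0.9 m.
A = π(0.9)² = 2.54469 m².
Resultant F = γ·h_c·A = 10.81062 × 0.9 × 2.54469 = 24.7587 kN.

F ≈ 25 kN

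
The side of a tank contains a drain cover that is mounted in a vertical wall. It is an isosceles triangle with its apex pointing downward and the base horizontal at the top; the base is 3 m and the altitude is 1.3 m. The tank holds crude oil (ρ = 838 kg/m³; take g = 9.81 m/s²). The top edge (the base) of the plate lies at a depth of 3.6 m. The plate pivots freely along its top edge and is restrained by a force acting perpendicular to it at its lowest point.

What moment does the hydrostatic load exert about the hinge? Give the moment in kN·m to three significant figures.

M ≈ 29.5 kN·m

γ = ρg = 838 × 9.81 / 1000 = 8.22078 kN/m³.
With the apex down, the centroid sits h/3 = 1.3/3 = 0.433333 m below the base (the top edge), so the centroid depth is h_c = 3.6 + 0.433333 = 4.03333 m.
A = ½ × 3 × 1.3 = 1.95 m².
Resultant F = γ·h_c·A = 8.22078 × 4.03333 × 1.95 = 64.6564 kN.
I_c = b·h³/36 = 3 × 1.3³/36 = 0.183083 m⁴.
Centre of pressure: y_p = y_c + I_c/(y_c·A) = 4.03333 + 0.183083/(4.03333 × 1.95) = 4.03333 + 0.0232782 = 4.05661 m along the plane.
The resultant acts 0.433333 + 0.0232782 = 0.456611 m (along the plate) below the hinge at the top edge, so the moment about the hinge is M = F × 0.456611 = 64.6564 × 0.456611 = 29.5228 kN·m.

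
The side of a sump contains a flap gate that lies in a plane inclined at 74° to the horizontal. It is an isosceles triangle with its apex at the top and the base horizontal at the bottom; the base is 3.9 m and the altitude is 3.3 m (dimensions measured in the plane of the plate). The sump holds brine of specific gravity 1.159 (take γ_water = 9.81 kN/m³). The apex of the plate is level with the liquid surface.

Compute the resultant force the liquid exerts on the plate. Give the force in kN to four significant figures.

F ≈ 154.7 kN

γ = 1.159 × 9.81 = 11.36979 kN/m³.
Let θ = 74° be the plate's angle to the horizontal; measure y along the incline from where the plane meets the free surface. Vertical depth h = y·sinθ with sinθ = 0.961262.
With the apex up, the centroid sits 2h/3 = 2 × 3.3/3 = 2.2 m below the apex, so y_c = 2.2 m and h_c = 2.2 × 0.961262 = 2.11478 m.
A = ½ × 3.9 × 3.3 = 6.435 m².
Resultant F = γ·h_c·A = 11.36979 × 2.11478 × 6.435 = 154.727 kN.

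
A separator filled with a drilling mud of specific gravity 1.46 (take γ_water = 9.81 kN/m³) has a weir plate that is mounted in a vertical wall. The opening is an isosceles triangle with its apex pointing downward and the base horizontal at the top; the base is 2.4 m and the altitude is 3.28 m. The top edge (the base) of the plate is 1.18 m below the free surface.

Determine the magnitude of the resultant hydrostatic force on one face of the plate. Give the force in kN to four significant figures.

γ = 1.46 × 9.81 = 14.3226 kN/m³.
With the apex down, the centroid sits h/3 = 3.28/3 = 1.09333 m below the base (the top edge), so the centroid depth is h_c = 1.18 + 1.09333 = 2.27333 m.
A = ½ × 2.4 × 3.28 = 3.936 m².
Resultant F = γ·h_c·A = 14.3226 × 2.27333 × 3.936 = 128.156 kN.

F ≈ 128.2 kN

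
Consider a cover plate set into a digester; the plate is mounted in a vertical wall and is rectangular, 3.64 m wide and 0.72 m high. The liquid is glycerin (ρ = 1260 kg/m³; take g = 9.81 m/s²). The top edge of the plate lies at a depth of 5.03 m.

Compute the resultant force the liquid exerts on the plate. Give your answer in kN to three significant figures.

F ≈ 175 kN

γ = ρg = 1260 × 9.81 / 1000 = 12.3606 kN/m³.
The centroid lies 0.72/2 = 0.36 m below the top edge, so the centroid depth is h_c = 5.03 + 0.36 = 5.39 m.
A = 3.64 × 0.72 = 2.6208 m².
Resultant F = γ·h_c·A = 12.3606 × 5.39 × 2.6208 = 174.607 kN.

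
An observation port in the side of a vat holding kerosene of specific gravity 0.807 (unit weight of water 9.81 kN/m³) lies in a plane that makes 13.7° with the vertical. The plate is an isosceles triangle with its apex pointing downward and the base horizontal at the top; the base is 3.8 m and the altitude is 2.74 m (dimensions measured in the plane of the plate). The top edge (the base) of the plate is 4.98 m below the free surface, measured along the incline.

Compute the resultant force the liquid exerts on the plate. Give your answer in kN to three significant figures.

γ = 0.807 × 9.81 = 7.91667 kN/m³.
The plate makes 13.7° with the vertical, i.e. θ = 90° − 13.7° = 76.3° to the horizontal. Measuring y along the incline from the free-surface line, vertical depth h = y·sinθ with sinθ = 0.971549.
With the apex down, the centroid sits h/3 = 2.74/3 = 0.913333 m below the base (the top edge), so y_c = 4.98 + 0.913333 = 5.89333 m and h_c = 5.89333 × 0.971549 = 5.72566 m.
A = ½ × 3.8 × 2.74 = 5.206 m².
Resultant F = γ·h_c·A = 7.91667 × 5.72566 × 5.206 = 235.978 kN.

F ≈ 236 kN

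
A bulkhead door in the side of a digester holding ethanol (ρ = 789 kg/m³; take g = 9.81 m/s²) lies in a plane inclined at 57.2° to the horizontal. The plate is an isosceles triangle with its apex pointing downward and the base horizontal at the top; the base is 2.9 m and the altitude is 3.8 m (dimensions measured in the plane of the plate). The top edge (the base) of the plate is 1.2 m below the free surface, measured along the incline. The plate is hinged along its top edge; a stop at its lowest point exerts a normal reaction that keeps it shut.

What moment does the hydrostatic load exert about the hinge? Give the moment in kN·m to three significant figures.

M ≈ 141 kN·m

γ = ρg = 789 × 9.81 / 1000 = 7.74009 kN/m³.
Let θ = 57.2° be the plate's angle to the horizontal; measure y along the incline from where the plane meets the free surface. Vertical depth h = y·sinθ with sinθ = 0.840567.
With the apex down, the centroid sits h/3 = 3.8/3 = 1.26667 m below the base (the top edge), so y_c = 1.2 + 1.26667 = 2.46667 m and h_c = 2.46667 × 0.840567 = 2.0734 m.
A = ½ × 2.9 × 3.8 = 5.51 m².
Resultant F = γ·h_c·A = 7.74009 × 2.0734 × 5.51 = 88.4261 kN.
I_c = b·h³/36 = 2.9 × 3.8³/36 = 4.42024 m⁴.
Centre of pressure: y_p = y_c + I_c/(y_c·A) = 2.46667 + 4.42024/(2.46667 × 5.51) = 2.46667 + 0.325224 = 2.79189 m along the plane.
The resultant acts 1.26667 + 0.325224 = 1.59189 m (along the plate) below the hinge at the top edge, so the moment about the hinge is M = F × 1.59189 = 88.4261 × 1.59189 = 140.765 kN·m.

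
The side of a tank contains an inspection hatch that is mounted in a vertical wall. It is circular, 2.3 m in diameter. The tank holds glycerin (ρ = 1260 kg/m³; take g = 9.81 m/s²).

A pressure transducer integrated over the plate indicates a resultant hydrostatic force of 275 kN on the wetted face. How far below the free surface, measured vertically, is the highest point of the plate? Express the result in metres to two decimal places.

γ = ρg = 1260 × 9.81 / 1000 = 12.3606 kN/m³.
A = π(1.15)² = 4.15476 m².
From F = γ·h_c·A, the centroid depth is h_c = 275/(12.3606 × 4.15476) = 5.35485 m.
The centroid is at the centre, 1.15 m below the top of the plate, so the highest point sits at h_top = 5.35485 − 1.15 = 4.20485 m below the surface.

d_top ≈ 4.20 m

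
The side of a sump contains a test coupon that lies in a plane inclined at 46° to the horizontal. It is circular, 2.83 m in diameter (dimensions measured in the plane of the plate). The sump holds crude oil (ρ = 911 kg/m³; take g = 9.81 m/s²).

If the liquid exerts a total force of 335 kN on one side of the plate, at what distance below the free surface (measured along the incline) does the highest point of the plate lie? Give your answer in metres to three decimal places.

γ = ρg = 911 × 9.81 / 1000 = 8.93691 kN/m³.
A = π(1.415)² = 6.29018 m².
From F = γ·h_c·A, the centroid depth is h_c = 335/(8.93691 × 6.29018) = 5.95929 m.
Let θ = 46° be the plate's angle to the horizontal; measure y along the incline from where the plane meets the free surface. Vertical depth h = y·sinθ with sinθ = 0.719340.
Along the incline, y_c = h_c/sinθ = 5.95929/0.719340 = 8.28439 m.
The centroid is at the centre, 1.415 m below the top of the plate, so the highest point sits at y_top = 8.28439 − 1.415 = 6.86939 m along the incline.

y_top ≈ 6.869 m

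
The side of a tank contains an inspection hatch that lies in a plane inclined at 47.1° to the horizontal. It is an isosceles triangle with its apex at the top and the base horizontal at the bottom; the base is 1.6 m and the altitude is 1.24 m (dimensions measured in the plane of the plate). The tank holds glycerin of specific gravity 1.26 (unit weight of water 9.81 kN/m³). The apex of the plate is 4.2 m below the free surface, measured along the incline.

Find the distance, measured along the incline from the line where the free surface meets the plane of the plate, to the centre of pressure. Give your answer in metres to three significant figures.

γ = 1.26 × 9.81 = 12.3606 kN/m³.
Let θ = 47.1° be the plate's angle to the horizontal; measure y along the incline from where the plane meets the free surface. Vertical depth h = y·sinθ with sinθ = 0.732543.
With the apex up, the centroid sits 2h/3 = 2 × 1.24/3 = 0.826667 m below the apex, so y_c = 4.2 + 0.826667 = 5.02667 m and h_c = 5.02667 × 0.732543 = 3.68225 m.
A = ½ × 1.6 × 1.24 = 0.992 m².
Resultant F = γ·h_c·A = 12.3606 × 3.68225 × 0.992 = 45.1507 kN.
I_c = b·h³/36 = 1.6 × 1.24³/36 = 0.0847388 m⁴.
Centre of pressure: y_p = y_c + I_c/(y_c·A) = 5.02667 + 0.0847388/(5.02667 × 0.992) = 5.02667 + 0.0169938 = 5.04366 m along the plane.

y_p = 5.04 m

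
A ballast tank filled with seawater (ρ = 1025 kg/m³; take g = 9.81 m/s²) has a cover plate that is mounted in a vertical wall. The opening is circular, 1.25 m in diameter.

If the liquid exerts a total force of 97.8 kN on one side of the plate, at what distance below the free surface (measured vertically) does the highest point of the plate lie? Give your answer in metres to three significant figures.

γ = ρg = 1025 × 9.81 / 1000 = 10.05525 kN/m³.
A = π(0.625)² = 1.22718 m².
From F = γ·h_c·A, the centroid depth is h_c = 97.8/(10.05525 × 1.22718) = 7.9257 m.
The centroid is at the centre, 0.625 m below the top of the plate, so the highest point sits at h_top = 7.9257 − 0.625 = 7.3007 m below the surface.

d_top ≈ 7.30 m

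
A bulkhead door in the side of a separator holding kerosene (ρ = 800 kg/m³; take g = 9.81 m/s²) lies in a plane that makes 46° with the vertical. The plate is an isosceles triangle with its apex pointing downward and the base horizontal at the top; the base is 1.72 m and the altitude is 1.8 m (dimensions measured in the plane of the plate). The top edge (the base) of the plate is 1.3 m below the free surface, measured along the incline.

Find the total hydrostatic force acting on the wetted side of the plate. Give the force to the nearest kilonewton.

γ = ρg = 800 × 9.81 / 1000 = 7.848 kN/m³.
The plate makes 46° with the vertical, i.e. θ = 90° − 46° = 44° to the horizontal. Measuring y along the incline from the free-surface line, vertical depth h = y·sinθ with sinθ = 0.694658.
With the apex down, the centroid sits h/3 = 1.8/3 = 0.6 m below the base (the top edge), so y_c = 1.3 + 0.6 = 1.9 m and h_c = 1.9 × 0.694658 = 1.31985 m.
A = ½ × 1.72 × 1.8 = 1.548 m².
Resultant F = γ·h_c·A = 7.848 × 1.31985 × 1.548 = 16.0345 kN.

F ≈ 16 kN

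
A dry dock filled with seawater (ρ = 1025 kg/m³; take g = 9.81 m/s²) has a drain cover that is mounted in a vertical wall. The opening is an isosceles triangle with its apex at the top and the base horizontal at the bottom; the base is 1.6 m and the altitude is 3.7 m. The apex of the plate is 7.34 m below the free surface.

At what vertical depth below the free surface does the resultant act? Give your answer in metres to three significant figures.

h_p = 9.88 m

γ = ρg = 1025 × 9.81 / 1000 = 10.05525 kN/m³.
With the apex up, the centroid sits 2h/3 = 2 × 3.7/3 = 2.46667 m below the apex, so the centroid depth is h_c = 7.34 + 2.46667 = 9.80667 m.
A = ½ × 1.6 × 3.7 = 2.96 m².
Resultant F = γ·h_c·A = 10.05525 × 9.80667 × 2.96 = 291.881 kN.
I_c = b·h³/36 = 1.6 × 3.7³/36 = 2.25124 m⁴.
Centre of pressure: y_p = y_c + I_c/(y_c·A) = 9.80667 + 2.25124/(9.80667 × 2.96) = 9.80667 + 0.0775548 = 9.88422 m along the plane.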